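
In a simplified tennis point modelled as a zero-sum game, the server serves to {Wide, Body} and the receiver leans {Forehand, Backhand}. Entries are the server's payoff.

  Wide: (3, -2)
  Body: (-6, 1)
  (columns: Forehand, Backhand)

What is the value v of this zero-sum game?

-3/4

Row minima: Wide → -2, Body → -6; maximin = -2.
Column maxima: Forehand → 3, Backhand → 1; minimax = 1.
-2 ≠ 1, so there is no saddle point; optimal play is mixed.
Let the server play Wide with probability p. Expected payoff against Forehand: 3p + (-6)(1−p) = 9p − 6; against Backhand: (-2)p + 1(1−p) = −3p + 1.
Setting these equal: 9p − 6 = −3p + 1 ⇒ 12p = 7 ⇒ p = 7/12, and the value is (9)·(7/12) − 6 = -3/4.
For the receiver: with q = P(Forehand), equating Wide's and Body's payoffs gives 5q − 2 = −7q + 1 ⇒ q = 1/4.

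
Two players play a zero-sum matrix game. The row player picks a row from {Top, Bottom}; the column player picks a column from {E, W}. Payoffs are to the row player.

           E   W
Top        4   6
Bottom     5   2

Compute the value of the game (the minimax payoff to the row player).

Row minima: Top → 4, Bottom → 2; maximin = 4.
Column maxima: E → 5, W → 6; minimax = 5.
4 ≠ 5, so there is no saddle point; optimal play is mixed.
Let the row player play Top with probability p. Expected payoff against E: 4p + 5(1−p) = −p + 5; against W: 6p + 2(1−p) = 4p + 2.
Setting these equal: −p + 5 = 4p + 2 ⇒ −5p = -3 ⇒ p = 3/5, and the value is (-1)·(3/5) + 5 = 22/5.
For the column player: with q = P(E), equating Top's and Bottom's payoffs gives −2q + 6 = 3q + 2 ⇒ q = 4/5.

22/5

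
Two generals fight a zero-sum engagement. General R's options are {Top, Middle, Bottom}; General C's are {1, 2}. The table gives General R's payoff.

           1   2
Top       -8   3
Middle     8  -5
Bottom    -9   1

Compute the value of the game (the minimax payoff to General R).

Row minima: Top → -8, Middle → -5, Bottom → -9; maximin = -5.
Column maxima: 1 → 8, 2 → 3; minimax = 3.
-5 ≠ 3, so there is no saddle point; optimal play is mixed.
Bottom is strictly dominated by Top, so General R never plays it.
On the remaining 2×2 (Top, Middle vs 1, 2):
Let General R play Top with probability p. Expected payoff against 1: (-8)p + 8(1−p) = −16p + 8; against 2: 3p + (-5)(1−p) = 8p − 5.
Setting these equal: −16p + 8 = 8p − 5 ⇒ −24p = -13 ⇒ p = 13/24, and the value is (-16)·(13/24) + 8 = -2/3.
For General C: with q = P(1), equating Top's and Middle's payoffs gives −11q + 3 = 13q − 5 ⇒ q = 1/3.

-2/3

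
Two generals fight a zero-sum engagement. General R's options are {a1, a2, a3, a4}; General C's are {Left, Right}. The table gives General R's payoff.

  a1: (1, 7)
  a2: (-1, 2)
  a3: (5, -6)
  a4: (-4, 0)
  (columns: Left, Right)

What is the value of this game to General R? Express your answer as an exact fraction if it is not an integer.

Row minima: a1 → 1, a2 → -1, a3 → -6, a4 → -4; maximin = 1.
Column maxima: Left → 5, Right → 7; minimax = 5.
1 ≠ 5, so there is no saddle point; optimal play is mixed.
a2 is strictly dominated by a1, so General R never plays it.
a4 is strictly dominated by a1, so General R never plays it.
On the remaining 2×2 (a1, a3 vs Left, Right):
Let General R play a1 with probability p. Expected payoff against Left: 1p + 5(1−p) = −4p + 5; against Right: 7p + (-6)(1−p) = 13p − 6.
Setting these equal: −4p + 5 = 13p − 6 ⇒ −17p = -11 ⇒ p = 11/17, and the value is (-4)·(11/17) + 5 = 41/17.
For General C: with q = P(Left), equating a1's and a3's payoffs gives −6q + 7 = 11q − 6 ⇒ q = 13/17.

41/17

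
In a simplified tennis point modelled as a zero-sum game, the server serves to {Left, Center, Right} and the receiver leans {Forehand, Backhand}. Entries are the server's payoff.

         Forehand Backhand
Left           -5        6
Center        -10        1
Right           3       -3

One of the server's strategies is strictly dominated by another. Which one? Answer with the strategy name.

Left gives a strictly higher payoff than Center against every column: -5 > -10, 6 > 1.
So Center is strictly dominated and the server never plays it.

Center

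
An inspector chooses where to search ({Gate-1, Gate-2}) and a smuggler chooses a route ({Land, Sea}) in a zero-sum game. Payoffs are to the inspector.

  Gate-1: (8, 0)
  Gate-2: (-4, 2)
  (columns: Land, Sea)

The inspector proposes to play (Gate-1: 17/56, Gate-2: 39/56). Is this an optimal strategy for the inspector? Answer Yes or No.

No

Against Land this mix gives (17/56)·8 + (39/56)·(-4) = -5/14.
Against Sea this mix gives (17/56)·0 + (39/56)·2 = 39/28.
The smuggler will play Land, holding the inspector to -5/14. Shifting weight toward the row that does better against Land would raise this floor (the equalizing mix achieves 8/7 against both Land and Sea), so the proposed strategy is not optimal.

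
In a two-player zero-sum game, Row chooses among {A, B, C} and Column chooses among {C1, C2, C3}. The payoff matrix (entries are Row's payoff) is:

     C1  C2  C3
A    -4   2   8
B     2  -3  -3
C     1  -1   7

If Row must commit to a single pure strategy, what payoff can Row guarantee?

Row minima: A → -4, B → -3, C → -1.
The best of these is -1.

-1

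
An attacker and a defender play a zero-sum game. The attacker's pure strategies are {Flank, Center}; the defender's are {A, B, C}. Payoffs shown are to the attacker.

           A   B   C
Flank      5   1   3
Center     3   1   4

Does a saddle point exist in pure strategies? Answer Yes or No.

Row minima: Flank → 1, Center → 1; maximin = 1.
Column maxima: A → 5, B → 1, C → 4; minimax = 1.
maximin = minimax = 1, so a saddle point exists.

Yes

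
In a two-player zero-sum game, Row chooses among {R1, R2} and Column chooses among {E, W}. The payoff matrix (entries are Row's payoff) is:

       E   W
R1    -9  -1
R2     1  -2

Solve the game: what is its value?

-19/11

Row minima: R1 → -9, R2 → -2; maximin = -2.
Column maxima: E → 1, W → -1; minimax = -1.
-2 ≠ -1, so there is no saddle point; optimal play is mixed.
Let Row play R1 with probability p. Expected payoff against E: (-9)p + 1(1−p) = −10p + 1; against W: (-1)p + (-2)(1−p) = p − 2.
Setting these equal: −10p + 1 = p − 2 ⇒ −11p = -3 ⇒ p = 3/11, and the value is (-10)·(3/11) + 1 = -19/11.
For Column: with q = P(E), equating R1's and R2's payoffs gives −8q − 1 = 3q − 2 ⇒ q = 1/11.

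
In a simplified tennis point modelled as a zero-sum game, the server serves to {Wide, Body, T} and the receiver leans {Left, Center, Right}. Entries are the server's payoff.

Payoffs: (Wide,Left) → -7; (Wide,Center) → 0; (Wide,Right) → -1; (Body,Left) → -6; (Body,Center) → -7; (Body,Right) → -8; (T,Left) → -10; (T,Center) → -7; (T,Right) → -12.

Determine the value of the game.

-25/4

Row minima: Wide → -7, Body → -8, T → -12; maximin = -7.
Column maxima: Left → -6, Center → 0, Right → -1; minimax = -6.
-7 ≠ -6, so there is no saddle point; optimal play is mixed.
T is strictly dominated by Wide, so the server never plays it.
Center is strictly dominated by Right (it gives the server strictly more in every row), so the receiver never plays it.
On the remaining 2×2 (Wide, Body vs Left, Right):
Let the server play Wide with probability p. Expected payoff against Left: (-7)p + (-6)(1−p) = −p − 6; against Right: (-1)p + (-8)(1−p) = 7p − 8.
Setting these equal: −p − 6 = 7p − 8 ⇒ −8p = -2 ⇒ p = 1/4, and the value is (-1)·(1/4) − 6 = -25/4.
For the receiver: with q = P(Left), equating Wide's and Body's payoffs gives −6q − 1 = 2q − 8 ⇒ q = 7/8.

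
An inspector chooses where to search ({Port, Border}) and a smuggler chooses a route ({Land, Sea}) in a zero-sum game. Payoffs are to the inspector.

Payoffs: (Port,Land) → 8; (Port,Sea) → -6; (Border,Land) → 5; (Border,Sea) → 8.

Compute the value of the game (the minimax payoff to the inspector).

94/17

Row minima: Port → -6, Border → 5; maximin = 5.
Column maxima: Land → 8, Sea → 8; minimax = 8.
5 ≠ 8, so there is no saddle point; optimal play is mixed.
Let the inspector play Port with probability p. Expected payoff against Land: 8p + 5(1−p) = 3p + 5; against Sea: (-6)p + 8(1−p) = −14p + 8.
Setting these equal: 3p + 5 = −14p + 8 ⇒ 17p = 3 ⇒ p = 3/17, and the value is (3)·(3/17) + 5 = 94/17.
For the smuggler: with q = P(Land), equating Port's and Border's payoffs gives 14q − 6 = −3q + 8 ⇒ q = 14/17.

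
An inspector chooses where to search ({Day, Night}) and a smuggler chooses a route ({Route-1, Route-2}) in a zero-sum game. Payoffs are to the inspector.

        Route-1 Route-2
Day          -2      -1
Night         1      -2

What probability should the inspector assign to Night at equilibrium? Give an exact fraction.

1/4

Row minima: Day → -2, Night → -2; maximin = -2.
Column maxima: Route-1 → 1, Route-2 → -1; minimax = -1.
-2 ≠ -1, so there is no saddle point; optimal play is mixed.
Let the inspector play Day with probability p. Expected payoff against Route-1: (-2)p + 1(1−p) = −3p + 1; against Route-2: (-1)p + (-2)(1−p) = p − 2.
Setting these equal: −3p + 1 = p − 2 ⇒ −4p = -3 ⇒ p = 3/4, and the value is (-3)·(3/4) + 1 = -5/4.
For the smuggler: with q = P(Route-1), equating Day's and Night's payoffs gives −q − 1 = 3q − 2 ⇒ q = 1/4.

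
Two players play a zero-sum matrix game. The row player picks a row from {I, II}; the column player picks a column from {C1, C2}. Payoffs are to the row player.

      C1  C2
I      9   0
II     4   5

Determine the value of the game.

9/2

Row minima: I → 0, II → 4; maximin = 4.
Column maxima: C1 → 9, C2 → 5; minimax = 5.
4 ≠ 5, so there is no saddle point; optimal play is mixed.
Let the row player play I with probability p. Expected payoff against C1: 9p + 4(1−p) = 5p + 4; against C2: 0p + 5(1−p) = −5p + 5.
Setting these equal: 5p + 4 = −5p + 5 ⇒ 10p = 1 ⇒ p = 1/10, and the value is (5)·(1/10) + 4 = 9/2.
For the column player: with q = P(C1), equating I's and II's payoffs gives 9q = −q + 5 ⇒ q = 1/2.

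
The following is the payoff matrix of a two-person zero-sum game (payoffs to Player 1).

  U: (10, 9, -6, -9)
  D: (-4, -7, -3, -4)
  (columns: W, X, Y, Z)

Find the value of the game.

Row minima: U → -9, D → -7; maximin = -7.
Column maxima: W → 10, X → 9, Y → -3, Z → -4; minimax = -4.
-7 ≠ -4, so there is no saddle point; optimal play is mixed.
W is strictly dominated by X (it gives Player 1 strictly more in every row), so Player 2 never plays it.
Y is strictly dominated by Z (it gives Player 1 strictly more in every row), so Player 2 never plays it.
On the remaining 2×2 (U, D vs X, Z):
Let Player 1 play U with probability p. Expected payoff against X: 9p + (-7)(1−p) = 16p − 7; against Z: (-9)p + (-4)(1−p) = −5p − 4.
Setting these equal: 16p − 7 = −5p − 4 ⇒ 21p = 3 ⇒ p = 1/7, and the value is (16)·(1/7) − 7 = -33/7.
For Player 2: with q = P(X), equating U's and D's payoffs gives 18q − 9 = −3q − 4 ⇒ q = 5/21.

-33/7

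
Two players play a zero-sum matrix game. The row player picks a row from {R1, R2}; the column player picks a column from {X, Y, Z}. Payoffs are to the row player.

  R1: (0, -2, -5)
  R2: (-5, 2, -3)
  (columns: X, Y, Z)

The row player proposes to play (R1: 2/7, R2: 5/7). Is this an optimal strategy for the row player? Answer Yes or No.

Yes

Against X this mix gives (2/7)·0 + (5/7)·(-5) = -25/7.
Against Y this mix gives (2/7)·(-2) + (5/7)·2 = 6/7.
Against Z this mix gives (2/7)·(-5) + (5/7)·(-3) = -25/7.
All of the column player's active replies (X, Z) yield -25/7, and no column does worse for the row player. The mix makes the column player indifferent and guarantees -25/7, so it is optimal.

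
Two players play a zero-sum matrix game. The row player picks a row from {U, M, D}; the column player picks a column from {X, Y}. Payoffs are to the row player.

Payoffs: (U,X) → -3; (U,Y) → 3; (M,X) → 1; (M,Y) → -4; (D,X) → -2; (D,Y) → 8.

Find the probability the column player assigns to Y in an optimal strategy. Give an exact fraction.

Row minima: U → -3, M → -4, D → -2; maximin = -2.
Column maxima: X → 1, Y → 8; minimax = 1.
-2 ≠ 1, so there is no saddle point; optimal play is mixed.
U is strictly dominated by D, so the row player never plays it.
On the remaining 2×2 (M, D vs X, Y):
Let the row player play M with probability p. Expected payoff against X: 1p + (-2)(1−p) = 3p − 2; against Y: (-4)p + 8(1−p) = −12p + 8.
Setting these equal: 3p − 2 = −12p + 8 ⇒ 15p = 10 ⇒ p = 2/3, and the value is (3)·(2/3) − 2 = 0.
For the column player: with q = P(X), equating M's and D's payoffs gives 5q − 4 = −10q + 8 ⇒ q = 4/5.

1/5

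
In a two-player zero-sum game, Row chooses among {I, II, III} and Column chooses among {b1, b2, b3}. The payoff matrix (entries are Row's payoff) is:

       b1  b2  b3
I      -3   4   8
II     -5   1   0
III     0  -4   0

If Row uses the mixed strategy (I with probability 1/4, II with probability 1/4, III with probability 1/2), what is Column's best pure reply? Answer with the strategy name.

If Column plays b1, Row's expected payoff is (1/4)·(-3) + (1/4)·(-5) + (1/2)·0 = -2.
If Column plays b2, Row's expected payoff is (1/4)·4 + (1/4)·1 + (1/2)·(-4) = -3/4.
If Column plays b3, Row's expected payoff is (1/4)·8 + (1/4)·0 + (1/2)·0 = 2.
Column minimizes Row's payoff; the smallest is -2, so the best response is b1.

b1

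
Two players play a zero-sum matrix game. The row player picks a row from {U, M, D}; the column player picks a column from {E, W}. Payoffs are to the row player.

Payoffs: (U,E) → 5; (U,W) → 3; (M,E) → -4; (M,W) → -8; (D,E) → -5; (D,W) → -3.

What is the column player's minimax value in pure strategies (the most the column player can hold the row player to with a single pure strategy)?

Column maxima: E → 5, W → 3.
The smallest of these is 3.

3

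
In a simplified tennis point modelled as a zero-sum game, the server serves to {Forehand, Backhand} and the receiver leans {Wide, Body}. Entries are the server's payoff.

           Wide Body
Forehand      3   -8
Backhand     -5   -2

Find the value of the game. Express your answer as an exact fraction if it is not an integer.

-23/7

Row minima: Forehand → -8, Backhand → -5; maximin = -5.
Column maxima: Wide → 3, Body → -2; minimax = -2.
-5 ≠ -2, so there is no saddle point; optimal play is mixed.
Let the server play Forehand with probability p. Expected payoff against Wide: 3p + (-5)(1−p) = 8p − 5; against Body: (-8)p + (-2)(1−p) = −6p − 2.
Setting these equal: 8p − 5 = −6p − 2 ⇒ 14p = 3 ⇒ p = 3/14, and the value is (8)·(3/14) − 5 = -23/7.
For the receiver: with q = P(Wide), equating Forehand's and Backhand's payoffs gives 11q − 8 = −3q − 2 ⇒ q = 3/7.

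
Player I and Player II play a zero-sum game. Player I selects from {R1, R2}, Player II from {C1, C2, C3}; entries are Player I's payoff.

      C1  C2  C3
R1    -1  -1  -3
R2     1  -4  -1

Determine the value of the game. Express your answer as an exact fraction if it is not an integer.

Row minima: R1 → -3, R2 → -4; maximin = -3.
Column maxima: C1 → 1, C2 → -1, C3 → -1; minimax = -1.
-3 ≠ -1, so there is no saddle point; optimal play is mixed.
C1 is strictly dominated by C3 (it gives Player I strictly more in every row), so Player II never plays it.
On the remaining 2×2 (R1, R2 vs C2, C3):
Let Player I play R1 with probability p. Expected payoff against C2: (-1)p + (-4)(1−p) = 3p − 4; against C3: (-3)p + (-1)(1−p) = −2p − 1.
Setting these equal: 3p − 4 = −2p − 1 ⇒ 5p = 3 ⇒ p = 3/5, and the value is (3)·(3/5) − 4 = -11/5.
For Player II: with q = P(C2), equating R1's and R2's payoffs gives 2q − 3 = −3q − 1 ⇒ q = 2/5.

-11/5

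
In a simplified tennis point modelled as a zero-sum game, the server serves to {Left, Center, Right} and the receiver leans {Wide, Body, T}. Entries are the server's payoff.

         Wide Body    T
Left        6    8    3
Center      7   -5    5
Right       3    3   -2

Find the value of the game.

Row minima: Left → 3, Center → -5, Right → -2; maximin = 3.
Column maxima: Wide → 7, Body → 8, T → 5; minimax = 5.
3 ≠ 5, so there is no saddle point; optimal play is mixed.
Right is strictly dominated by Left, so the server never plays it.
Wide is strictly dominated by T (it gives the server strictly more in every row), so the receiver never plays it.
On the remaining 2×2 (Left, Center vs Body, T):
Let the server play Left with probability p. Expected payoff against Body: 8p + (-5)(1−p) = 13p − 5; against T: 3p + 5(1−p) = −2p + 5.
Setting these equal: 13p − 5 = −2p + 5 ⇒ 15p = 10 ⇒ p = 2/3, and the value is (13)·(2/3) − 5 = 11/3.
For the receiver: with q = P(Body), equating Left's and Center's payoffs gives 5q + 3 = −10q + 5 ⇒ q = 2/15.

11/3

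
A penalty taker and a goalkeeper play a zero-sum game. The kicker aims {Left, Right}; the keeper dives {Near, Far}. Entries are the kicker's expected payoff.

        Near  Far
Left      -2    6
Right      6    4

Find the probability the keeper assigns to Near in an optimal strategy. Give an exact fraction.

1/5

Row minima: Left → -2, Right → 4; maximin = 4.
Column maxima: Near → 6, Far → 6; minimax = 6.
4 ≠ 6, so there is no saddle point; optimal play is mixed.
Let the kicker play Left with probability p. Expected payoff against Near: (-2)p + 6(1−p) = −8p + 6; against Far: 6p + 4(1−p) = 2p + 4.
Setting these equal: −8p + 6 = 2p + 4 ⇒ −10p = -2 ⇒ p = 1/5, and the value is (-8)·(1/5) + 6 = 22/5.
For the keeper: with q = P(Near), equating Left's and Right's payoffs gives −8q + 6 = 2q + 4 ⇒ q = 1/5.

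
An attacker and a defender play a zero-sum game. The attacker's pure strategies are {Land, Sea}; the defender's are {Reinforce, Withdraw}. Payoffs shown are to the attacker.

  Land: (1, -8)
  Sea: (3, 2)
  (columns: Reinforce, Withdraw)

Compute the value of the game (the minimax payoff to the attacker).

Row minima: Land → -8, Sea → 2; maximin = 2.
Column maxima: Reinforce → 3, Withdraw → 2; minimax = 2.
Since maximin = minimax = 2, there is a saddle point and the value is 2.

2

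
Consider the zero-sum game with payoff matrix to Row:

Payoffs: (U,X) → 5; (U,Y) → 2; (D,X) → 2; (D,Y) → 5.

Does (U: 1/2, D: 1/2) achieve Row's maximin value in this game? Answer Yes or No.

Against X this mix gives (1/2)·5 + (1/2)·2 = 7/2.
Against Y this mix gives (1/2)·2 + (1/2)·5 = 7/2.
All of Column's active replies (X, Y) yield 7/2, and no column does worse for Row. The mix makes Column indifferent and guarantees 7/2, so it is optimal.

Yes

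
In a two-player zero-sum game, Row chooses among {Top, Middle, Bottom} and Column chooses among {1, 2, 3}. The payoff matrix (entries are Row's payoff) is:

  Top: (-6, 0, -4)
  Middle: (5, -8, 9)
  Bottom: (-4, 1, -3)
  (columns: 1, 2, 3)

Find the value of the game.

-3/2

Row minima: Top → -6, Middle → -8, Bottom → -4; maximin = -4.
Column maxima: 1 → 5, 2 → 1, 3 → 9; minimax = 1.
-4 ≠ 1, so there is no saddle point; optimal play is mixed.
Top is strictly dominated by Bottom, so Row never plays it.
3 is strictly dominated by 1 (it gives Row strictly more in every row), so Column never plays it.
On the remaining 2×2 (Middle, Bottom vs 1, 2):
Let Row play Middle with probability p. Expected payoff against 1: 5p + (-4)(1−p) = 9p − 4; against 2: (-8)p + 1(1−p) = −9p + 1.
Setting these equal: 9p − 4 = −9p + 1 ⇒ 18p = 5 ⇒ p = 5/18, and the value is (9)·(5/18) − 4 = -3/2.
For Column: with q = P(1), equating Middle's and Bottom's payoffs gives 13q − 8 = −5q + 1 ⇒ q = 1/2.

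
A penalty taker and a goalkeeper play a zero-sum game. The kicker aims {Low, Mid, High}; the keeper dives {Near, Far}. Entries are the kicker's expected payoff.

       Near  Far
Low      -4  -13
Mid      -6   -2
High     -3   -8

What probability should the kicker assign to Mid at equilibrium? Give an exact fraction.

5/9

Row minima: Low → -13, Mid → -6, High → -8; maximin = -6.
Column maxima: Near → -3, Far → -2; minimax = -3.
-6 ≠ -3, so there is no saddle point; optimal play is mixed.
Low is strictly dominated by High, so the kicker never plays it.
On the remaining 2×2 (Mid, High vs Near, Far):
Let the kicker play Mid with probability p. Expected payoff against Near: (-6)p + (-3)(1−p) = −3p − 3; against Far: (-2)p + (-8)(1−p) = 6p − 8.
Setting these equal: −3p − 3 = 6p − 8 ⇒ −9p = -5 ⇒ p = 5/9, and the value is (-3)·(5/9) − 3 = -14/3.
For the keeper: with q = P(Near), equating Mid's and High's payoffs gives −4q − 2 = 5q − 8 ⇒ q = 2/3.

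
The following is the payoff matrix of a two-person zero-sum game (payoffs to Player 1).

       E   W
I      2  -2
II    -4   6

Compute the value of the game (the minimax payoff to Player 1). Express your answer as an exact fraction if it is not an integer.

2/7

Row minima: I → -2, II → -4; maximin = -2.
Column maxima: E → 2, W → 6; minimax = 2.
-2 ≠ 2, so there is no saddle point; optimal play is mixed.
Let Player 1 play I with probability p. Expected payoff against E: 2p + (-4)(1−p) = 6p − 4; against W: (-2)p + 6(1−p) = −8p + 6.
Setting these equal: 6p − 4 = −8p + 6 ⇒ 14p = 10 ⇒ p = 5/7, and the value is (6)·(5/7) − 4 = 2/7.
For Player 2: with q = P(E), equating I's and II's payoffs gives 4q − 2 = −10q + 6 ⇒ q = 4/7.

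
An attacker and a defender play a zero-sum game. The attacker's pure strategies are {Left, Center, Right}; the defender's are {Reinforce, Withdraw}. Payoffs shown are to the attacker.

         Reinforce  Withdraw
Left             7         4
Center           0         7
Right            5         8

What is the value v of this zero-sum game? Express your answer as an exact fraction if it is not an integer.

6

Row minima: Left → 4, Center → 0, Right → 5; maximin = 5.
Column maxima: Reinforce → 7, Withdraw → 8; minimax = 7.
5 ≠ 7, so there is no saddle point; optimal play is mixed.
Center is strictly dominated by Right, so the attacker never plays it.
On the remaining 2×2 (Left, Right vs Reinforce, Withdraw):
Let the attacker play Left with probability p. Expected payoff against Reinforce: 7p + 5(1−p) = 2p + 5; against Withdraw: 4p + 8(1−p) = −4p + 8.
Setting these equal: 2p + 5 = −4p + 8 ⇒ 6p = 3 ⇒ p = 1/2, and the value is (2)·(1/2) + 5 = 6.
For the defender: with q = P(Reinforce), equating Left's and Right's payoffs gives 3q + 4 = −3q + 8 ⇒ q = 2/3.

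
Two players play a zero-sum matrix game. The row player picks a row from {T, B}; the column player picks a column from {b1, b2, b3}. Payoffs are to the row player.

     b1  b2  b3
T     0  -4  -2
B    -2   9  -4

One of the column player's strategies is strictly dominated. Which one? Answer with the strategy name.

b1

b3 holds the row player's payoff strictly below b1 in every row: -2 < 0, -4 < -2.
So b1 is strictly dominated for the column player.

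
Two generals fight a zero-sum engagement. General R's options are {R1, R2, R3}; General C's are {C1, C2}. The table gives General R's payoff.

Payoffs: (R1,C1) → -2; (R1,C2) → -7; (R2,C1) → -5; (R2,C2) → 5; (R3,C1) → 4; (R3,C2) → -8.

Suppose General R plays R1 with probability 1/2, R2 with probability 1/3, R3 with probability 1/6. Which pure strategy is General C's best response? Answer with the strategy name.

If General C plays C1, General R's expected payoff is (1/2)·(-2) + (1/3)·(-5) + (1/6)·4 = -2.
If General C plays C2, General R's expected payoff is (1/2)·(-7) + (1/3)·5 + (1/6)·(-8) = -19/6.
General C minimizes General R's payoff; the smallest is -19/6, so the best response is C2.

C2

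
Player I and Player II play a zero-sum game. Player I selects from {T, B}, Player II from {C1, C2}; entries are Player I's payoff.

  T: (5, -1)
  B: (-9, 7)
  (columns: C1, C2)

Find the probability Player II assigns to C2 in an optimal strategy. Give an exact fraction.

7/11

Row minima: T → -1, B → -9; maximin = -1.
Column maxima: C1 → 5, C2 → 7; minimax = 5.
-1 ≠ 5, so there is no saddle point; optimal play is mixed.
Let Player I play T with probability p. Expected payoff against C1: 5p + (-9)(1−p) = 14p − 9; against C2: (-1)p + 7(1−p) = −8p + 7.
Setting these equal: 14p − 9 = −8p + 7 ⇒ 22p = 16 ⇒ p = 8/11, and the value is (14)·(8/11) − 9 = 13/11.
For Player II: with q = P(C1), equating T's and B's payoffs gives 6q − 1 = −16q + 7 ⇒ q = 4/11.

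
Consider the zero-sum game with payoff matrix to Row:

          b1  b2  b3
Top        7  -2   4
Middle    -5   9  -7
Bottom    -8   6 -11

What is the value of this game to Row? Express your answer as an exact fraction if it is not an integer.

1

Row minima: Top → -2, Middle → -7, Bottom → -11; maximin = -2.
Column maxima: b1 → 7, b2 → 9, b3 → 4; minimax = 4.
-2 ≠ 4, so there is no saddle point; optimal play is mixed.
Bottom is strictly dominated by Middle, so Row never plays it.
b1 is strictly dominated by b3 (it gives Row strictly more in every row), so Column never plays it.
On the remaining 2×2 (Top, Middle vs b2, b3):
Let Row play Top with probability p. Expected payoff against b2: (-2)p + 9(1−p) = −11p + 9; against b3: 4p + (-7)(1−p) = 11p − 7.
Setting these equal: −11p + 9 = 11p − 7 ⇒ −22p = -16 ⇒ p = 8/11, and the value is (-11)·(8/11) + 9 = 1.
For Column: with q = P(b2), equating Top's and Middle's payoffs gives −6q + 4 = 16q − 7 ⇒ q = 1/2.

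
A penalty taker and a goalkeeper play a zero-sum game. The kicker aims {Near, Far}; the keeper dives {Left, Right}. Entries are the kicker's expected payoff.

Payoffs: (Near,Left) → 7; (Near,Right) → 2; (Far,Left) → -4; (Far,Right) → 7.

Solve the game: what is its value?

Row minima: Near → 2, Far → -4; maximin = 2.
Column maxima: Left → 7, Right → 7; minimax = 7.
2 ≠ 7, so there is no saddle point; optimal play is mixed.
Let the kicker play Near with probability p. Expected payoff against Left: 7p + (-4)(1−p) = 11p − 4; against Right: 2p + 7(1−p) = −5p + 7.
Setting these equal: 11p − 4 = −5p + 7 ⇒ 16p = 11 ⇒ p = 11/16, and the value is (11)·(11/16) − 4 = 57/16.
For the keeper: with q = P(Left), equating Near's and Far's payoffs gives 5q + 2 = −11q + 7 ⇒ q = 5/16.

57/16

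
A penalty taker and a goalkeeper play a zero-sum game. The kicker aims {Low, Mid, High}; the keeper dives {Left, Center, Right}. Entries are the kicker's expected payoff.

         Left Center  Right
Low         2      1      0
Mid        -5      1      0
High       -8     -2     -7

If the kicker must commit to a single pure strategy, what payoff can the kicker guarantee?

Row minima: Low → 0, Mid → -5, High → -8.
The best of these is 0.

0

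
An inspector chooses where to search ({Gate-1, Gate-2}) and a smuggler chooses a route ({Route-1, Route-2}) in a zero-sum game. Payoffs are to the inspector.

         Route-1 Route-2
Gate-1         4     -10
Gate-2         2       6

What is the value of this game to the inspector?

Row minima: Gate-1 → -10, Gate-2 → 2; maximin = 2.
Column maxima: Route-1 → 4, Route-2 → 6; minimax = 4.
2 ≠ 4, so there is no saddle point; optimal play is mixed.
Let the inspector play Gate-1 with probability p. Expected payoff against Route-1: 4p + 2(1−p) = 2p + 2; against Route-2: (-10)p + 6(1−p) = −16p + 6.
Setting these equal: 2p + 2 = −16p + 6 ⇒ 18p = 4 ⇒ p = 2/9, and the value is (2)·(2/9) + 2 = 22/9.
For the smuggler: with q = P(Route-1), equating Gate-1's and Gate-2's payoffs gives 14q − 10 = −4q + 6 ⇒ q = 8/9.

22/9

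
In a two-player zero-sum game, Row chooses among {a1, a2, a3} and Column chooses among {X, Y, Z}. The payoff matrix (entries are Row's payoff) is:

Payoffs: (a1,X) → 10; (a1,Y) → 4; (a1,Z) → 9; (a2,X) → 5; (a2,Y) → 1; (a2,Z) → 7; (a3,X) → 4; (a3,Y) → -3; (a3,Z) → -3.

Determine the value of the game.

Row minima: a1 → 4, a2 → 1, a3 → -3; maximin = 4.
Column maxima: X → 10, Y → 4, Z → 9; minimax = 4.
Since maximin = minimax = 4, there is a saddle point and the value is 4.

4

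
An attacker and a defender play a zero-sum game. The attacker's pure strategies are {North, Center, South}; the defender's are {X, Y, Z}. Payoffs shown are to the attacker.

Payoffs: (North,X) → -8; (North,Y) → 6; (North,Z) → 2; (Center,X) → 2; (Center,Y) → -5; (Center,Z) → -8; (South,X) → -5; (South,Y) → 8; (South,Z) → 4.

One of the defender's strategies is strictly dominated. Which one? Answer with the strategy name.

Y

Z holds the attacker's payoff strictly below Y in every row: 2 < 6, -8 < -5, 4 < 8.
So Y is strictly dominated for the defender.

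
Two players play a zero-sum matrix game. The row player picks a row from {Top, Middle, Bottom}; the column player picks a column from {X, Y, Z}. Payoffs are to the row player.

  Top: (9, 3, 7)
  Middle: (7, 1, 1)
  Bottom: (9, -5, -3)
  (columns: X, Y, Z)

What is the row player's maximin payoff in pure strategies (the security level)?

Row minima: Top → 3, Middle → 1, Bottom → -5.
The best of these is 3.

3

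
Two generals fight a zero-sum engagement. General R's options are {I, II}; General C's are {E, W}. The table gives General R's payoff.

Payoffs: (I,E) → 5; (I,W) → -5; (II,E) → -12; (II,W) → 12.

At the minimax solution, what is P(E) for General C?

1/2

Row minima: I → -5, II → -12; maximin = -5.
Column maxima: E → 5, W → 12; minimax = 5.
-5 ≠ 5, so there is no saddle point; optimal play is mixed.
Let General R play I with probability p. Expected payoff against E: 5p + (-12)(1−p) = 17p − 12; against W: (-5)p + 12(1−p) = −17p + 12.
Setting these equal: 17p − 12 = −17p + 12 ⇒ 34p = 24 ⇒ p = 12/17, and the value is (17)·(12/17) − 12 = 0.
For General C: with q = P(E), equating I's and II's payoffs gives 10q − 5 = −24q + 12 ⇒ q = 1/2.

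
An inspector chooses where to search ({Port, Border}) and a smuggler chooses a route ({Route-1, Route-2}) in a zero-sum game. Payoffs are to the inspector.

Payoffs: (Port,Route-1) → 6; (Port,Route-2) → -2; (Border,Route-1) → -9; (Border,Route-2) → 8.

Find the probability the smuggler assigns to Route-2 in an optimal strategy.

Row minima: Port → -2, Border → -9; maximin = -2.
Column maxima: Route-1 → 6, Route-2 → 8; minimax = 6.
-2 ≠ 6, so there is no saddle point; optimal play is mixed.
Let the inspector play Port with probability p. Expected payoff against Route-1: 6p + (-9)(1−p) = 15p − 9; against Route-2: (-2)p + 8(1−p) = −10p + 8.
Setting these equal: 15p − 9 = −10p + 8 ⇒ 25p = 17 ⇒ p = 17/25, and the value is (15)·(17/25) − 9 = 6/5.
For the smuggler: with q = P(Route-1), equating Port's and Border's payoffs gives 8q − 2 = −17q + 8 ⇒ q = 2/5.

3/5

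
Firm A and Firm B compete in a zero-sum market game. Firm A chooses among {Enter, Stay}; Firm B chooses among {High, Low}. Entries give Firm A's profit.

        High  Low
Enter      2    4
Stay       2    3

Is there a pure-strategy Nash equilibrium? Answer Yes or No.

Yes

Row minima: Enter → 2, Stay → 2; maximin = 2.
Column maxima: High → 2, Low → 4; minimax = 2.
maximin = minimax = 2, so a saddle point exists.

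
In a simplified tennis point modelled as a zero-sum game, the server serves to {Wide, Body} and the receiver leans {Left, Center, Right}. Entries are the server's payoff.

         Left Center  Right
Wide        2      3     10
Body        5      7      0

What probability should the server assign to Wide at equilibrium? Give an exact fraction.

Row minima: Wide → 2, Body → 0; maximin = 2.
Column maxima: Left → 5, Center → 7, Right → 10; minimax = 5.
2 ≠ 5, so there is no saddle point; optimal play is mixed.
Center is strictly dominated by Left (it gives the server strictly more in every row), so the receiver never plays it.
On the remaining 2×2 (Wide, Body vs Left, Right):
Let the server play Wide with probability p. Expected payoff against Left: 2p + 5(1−p) = −3p + 5; against Right: 10p + 0(1−p) = 10p.
Setting these equal: −3p + 5 = 10p ⇒ −13p = -5 ⇒ p = 5/13, and the value is (-3)·(5/13) + 5 = 50/13.
For the receiver: with q = P(Left), equating Wide's and Body's payoffs gives −8q + 10 = 5q ⇒ q = 10/13.

5/13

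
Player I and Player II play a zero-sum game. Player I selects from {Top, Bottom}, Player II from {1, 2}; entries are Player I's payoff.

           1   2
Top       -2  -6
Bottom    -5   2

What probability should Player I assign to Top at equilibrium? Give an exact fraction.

7/11

Row minima: Top → -6, Bottom → -5; maximin = -5.
Column maxima: 1 → -2, 2 → 2; minimax = -2.
-5 ≠ -2, so there is no saddle point; optimal play is mixed.
Let Player I play Top with probability p. Expected payoff against 1: (-2)p + (-5)(1−p) = 3p − 5; against 2: (-6)p + 2(1−p) = −8p + 2.
Setting these equal: 3p − 5 = −8p + 2 ⇒ 11p = 7 ⇒ p = 7/11, and the value is (3)·(7/11) − 5 = -34/11.
For Player II: with q = P(1), equating Top's and Bottom's payoffs gives 4q − 6 = −7q + 2 ⇒ q = 8/11.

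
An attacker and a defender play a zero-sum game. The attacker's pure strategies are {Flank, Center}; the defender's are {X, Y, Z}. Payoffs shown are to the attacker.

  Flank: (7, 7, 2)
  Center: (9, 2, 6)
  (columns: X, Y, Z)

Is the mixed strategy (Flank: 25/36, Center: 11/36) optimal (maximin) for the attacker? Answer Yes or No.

Against X this mix gives (25/36)·7 + (11/36)·9 = 137/18.
Against Y this mix gives (25/36)·7 + (11/36)·2 = 197/36.
Against Z this mix gives (25/36)·2 + (11/36)·6 = 29/9.
The defender will play Z, holding the attacker to 29/9. Shifting weight toward the row that does better against Z would raise this floor (the equalizing mix achieves 38/9 against both Z and Y), so the proposed strategy is not optimal.

No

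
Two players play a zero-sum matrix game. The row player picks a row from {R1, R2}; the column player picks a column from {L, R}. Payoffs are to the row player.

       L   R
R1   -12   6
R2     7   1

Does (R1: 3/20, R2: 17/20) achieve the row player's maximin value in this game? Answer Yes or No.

Against L this mix gives (3/20)·(-12) + (17/20)·7 = 83/20.
Against R this mix gives (3/20)·6 + (17/20)·1 = 7/4.
The column player will play R, holding the row player to 7/4. Shifting weight toward the row that does better against R would raise this floor (the equalizing mix achieves 9/4 against both R and L), so the proposed strategy is not optimal.

No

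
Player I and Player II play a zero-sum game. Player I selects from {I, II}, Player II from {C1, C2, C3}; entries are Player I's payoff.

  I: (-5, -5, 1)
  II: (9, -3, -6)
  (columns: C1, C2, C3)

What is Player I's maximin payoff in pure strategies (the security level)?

-5

Row minima: I → -5, II → -6.
The best of these is -5.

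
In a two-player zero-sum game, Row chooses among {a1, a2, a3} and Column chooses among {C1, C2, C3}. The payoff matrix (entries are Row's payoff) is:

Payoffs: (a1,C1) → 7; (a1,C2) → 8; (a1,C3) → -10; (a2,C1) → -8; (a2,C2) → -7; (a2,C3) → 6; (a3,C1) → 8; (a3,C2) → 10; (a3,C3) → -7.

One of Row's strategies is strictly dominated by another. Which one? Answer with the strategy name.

a1

a3 gives a strictly higher payoff than a1 against every column: 8 > 7, 10 > 8, -7 > -10.
So a1 is strictly dominated and Row never plays it.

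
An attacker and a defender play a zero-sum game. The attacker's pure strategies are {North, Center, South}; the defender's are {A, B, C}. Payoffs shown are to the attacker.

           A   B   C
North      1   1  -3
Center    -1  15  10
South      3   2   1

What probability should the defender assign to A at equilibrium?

Row minima: North → -3, Center → -1, South → 1; maximin = 1.
Column maxima: A → 3, B → 15, C → 10; minimax = 3.
1 ≠ 3, so there is no saddle point; optimal play is mixed.
North is strictly dominated by South, so the attacker never plays it.
B is strictly dominated by C (it gives the attacker strictly more in every row), so the defender never plays it.
On the remaining 2×2 (Center, South vs A, C):
Let the attacker play Center with probability p. Expected payoff against A: (-1)p + 3(1−p) = −4p + 3; against C: 10p + 1(1−p) = 9p + 1.
Setting these equal: −4p + 3 = 9p + 1 ⇒ −13p = -2 ⇒ p = 2/13, and the value is (-4)·(2/13) + 3 = 31/13.
For the defender: with q = P(A), equating Center's and South's payoffs gives −11q + 10 = 2q + 1 ⇒ q = 9/13.

9/13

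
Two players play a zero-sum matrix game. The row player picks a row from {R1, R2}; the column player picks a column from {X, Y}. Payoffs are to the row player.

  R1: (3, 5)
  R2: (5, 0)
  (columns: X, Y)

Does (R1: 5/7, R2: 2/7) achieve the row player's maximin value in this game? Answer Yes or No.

Against X this mix gives (5/7)·3 + (2/7)·5 = 25/7.
Against Y this mix gives (5/7)·5 + (2/7)·0 = 25/7.
All of the column player's active replies (X, Y) yield 25/7, and no column does worse for the row player. The mix makes the column player indifferent and guarantees 25/7, so it is optimal.

Yes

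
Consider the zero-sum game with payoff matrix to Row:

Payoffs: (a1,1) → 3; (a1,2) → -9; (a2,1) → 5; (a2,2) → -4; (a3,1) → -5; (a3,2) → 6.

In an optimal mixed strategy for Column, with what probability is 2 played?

Row minima: a1 → -9, a2 → -4, a3 → -5; maximin = -4.
Column maxima: 1 → 5, 2 → 6; minimax = 5.
-4 ≠ 5, so there is no saddle point; optimal play is mixed.
a1 is strictly dominated by a2, so Row never plays it.
On the remaining 2×2 (a2, a3 vs 1, 2):
Let Row play a2 with probability p. Expected payoff against 1: 5p + (-5)(1−p) = 10p − 5; against 2: (-4)p + 6(1−p) = −10p + 6.
Setting these equal: 10p − 5 = −10p + 6 ⇒ 20p = 11 ⇒ p = 11/20, and the value is (10)·(11/20) − 5 = 1/2.
For Column: with q = P(1), equating a2's and a3's payoffs gives 9q − 4 = −11q + 6 ⇒ q = 1/2.

1/2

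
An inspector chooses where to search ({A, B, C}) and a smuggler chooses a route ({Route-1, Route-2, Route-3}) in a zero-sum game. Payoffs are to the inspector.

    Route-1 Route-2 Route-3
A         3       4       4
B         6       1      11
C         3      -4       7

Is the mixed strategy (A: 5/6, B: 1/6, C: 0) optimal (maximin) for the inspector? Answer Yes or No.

Against Route-1 this mix gives (5/6)·3 + (1/6)·6 = 7/2.
Against Route-2 this mix gives (5/6)·4 + (1/6)·1 = 7/2.
Against Route-3 this mix gives (5/6)·4 + (1/6)·11 = 31/6.
All of the smuggler's active replies (Route-1, Route-2) yield 7/2, and no column does worse for the inspector. The mix makes the smuggler indifferent and guarantees 7/2, so it is optimal.

Yes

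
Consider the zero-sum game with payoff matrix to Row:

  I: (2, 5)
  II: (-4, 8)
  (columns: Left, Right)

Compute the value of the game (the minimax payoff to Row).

Row minima: I → 2, II → -4; maximin = 2.
Column maxima: Left → 2, Right → 8; minimax = 2.
Since maximin = minimax = 2, there is a saddle point and the value is 2.

2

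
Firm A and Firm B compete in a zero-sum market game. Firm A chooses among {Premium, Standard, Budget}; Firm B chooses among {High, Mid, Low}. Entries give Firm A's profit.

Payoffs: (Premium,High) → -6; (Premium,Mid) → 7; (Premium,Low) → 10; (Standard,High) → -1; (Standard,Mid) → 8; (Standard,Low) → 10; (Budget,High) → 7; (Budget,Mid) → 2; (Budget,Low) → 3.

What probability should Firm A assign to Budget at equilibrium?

Row minima: Premium → -6, Standard → -1, Budget → 2; maximin = 2.
Column maxima: High → 7, Mid → 8, Low → 10; minimax = 7.
2 ≠ 7, so there is no saddle point; optimal play is mixed.
Low is strictly dominated by Mid (it gives Firm A strictly more in every row), so Firm B never plays it.
With Low eliminated, Premium is strictly dominated by Standard (Standard gives Firm A strictly more in every remaining column), so Firm A never plays it.
On the remaining 2×2 (Standard, Budget vs High, Mid):
Let Firm A play Standard with probability p. Expected payoff against High: (-1)p + 7(1−p) = −8p + 7; against Mid: 8p + 2(1−p) = 6p + 2.
Setting these equal: −8p + 7 = 6p + 2 ⇒ −14p = -5 ⇒ p = 5/14, and the value is (-8)·(5/14) + 7 = 29/7.
For Firm B: with q = P(High), equating Standard's and Budget's payoffs gives −9q + 8 = 5q + 2 ⇒ q = 3/7.

9/14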